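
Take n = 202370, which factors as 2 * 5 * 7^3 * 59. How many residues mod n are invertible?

68208

φ(2) = 2 − 1 = 1.
φ(5) = 5 − 1 = 4.
φ(7^3) = 7^2·(7−1) = 49·6 = 294.
φ(59) = 59 − 1 = 58.
Multiply: 1 · 4 · 294 · 58 = 68208.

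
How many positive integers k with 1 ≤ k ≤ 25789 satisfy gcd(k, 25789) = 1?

First factor: 25789 = 17 * 37 * 41.
φ(25789) = 25789 · (1 − 1/17) · (1 − 1/37) · (1 − 1/41)
       = 25789 · 23040/25789 = 23040.

23040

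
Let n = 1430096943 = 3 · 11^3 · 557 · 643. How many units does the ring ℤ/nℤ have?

φ(1430096943) = 1430096943 · (1 − 1/3) · (1 − 1/11) · (1 − 1/557) · (1 − 1/643)
       = 1430096943 · 7139040/11818983 = 863823840.

863823840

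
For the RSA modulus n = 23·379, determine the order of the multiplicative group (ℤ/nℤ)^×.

8316

For distinct primes, φ(pq) = (p−1)(q−1) = 22 × 378 = 8316.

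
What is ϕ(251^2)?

φ(63001) = 63001 · (1 − 1/251)
       = 63001 · 250/251 = 62750.

62750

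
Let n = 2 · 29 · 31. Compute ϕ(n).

840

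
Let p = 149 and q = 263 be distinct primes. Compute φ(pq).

38776

φ(149) = 149 − 1 = 148.
φ(263) = 263 − 1 = 262.
Multiply: 148 · 262 = 38776.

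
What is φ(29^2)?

φ(29^2) = 29^1·(29−1) = 29·28 = 812.

812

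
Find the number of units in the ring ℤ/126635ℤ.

90720

First factor: 126635 = 5 × 19 × 31 × 43.
φ(5) = 5 − 1 = 4.
φ(19) = 19 − 1 = 18.
φ(31) = 31 − 1 = 30.
φ(43) = 43 − 1 = 42.
Multiply: 4 · 18 · 30 · 42 = 90720.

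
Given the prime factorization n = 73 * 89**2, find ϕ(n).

φ(73) = 73 − 1 = 72.
φ(89^2) = 89^2 − 89^1 = 7921 − 89 = 7832.
φ(578233) = 72 × 7832 = 563904.

563904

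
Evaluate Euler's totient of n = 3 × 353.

φ(1059) = 1059 · (1 − 1/3) · (1 − 1/353)
       = 1059 · 704/1059 = 704.

704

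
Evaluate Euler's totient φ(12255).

Prime factorization: 12255 = 3 * 5 * 19 * 43.
φ(12255) = 12255 · (1 − 1/3) · (1 − 1/5) · (1 − 1/19) · (1 − 1/43)
       = 12255 · 6048/12255 = 6048.

6048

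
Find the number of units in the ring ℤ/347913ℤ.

211680

347913 = 3^2 * 29 * 31 * 43.
φ(347913) = 347913 · (1 − 1/3) · (1 − 1/29) · (1 − 1/31) · (1 − 1/43)
       = 347913 · 70560/115971 = 211680.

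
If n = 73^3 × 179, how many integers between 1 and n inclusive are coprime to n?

68296464

φ(73^3) = 73^3 − 73^2 = 389017 − 5329 = 383688.
φ(179) = 179 − 1 = 178.
Since φ is multiplicative, φ(69634043) = 383688 · 178 = 68296464.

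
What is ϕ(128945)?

92160

Prime factorization: 128945 = 5 · 17 · 37 · 41.
φ(128945) = 128945 · (1 − 1/5) · (1 − 1/17) · (1 − 1/37) · (1 − 1/41)
       = 128945 · 92160/128945 = 92160.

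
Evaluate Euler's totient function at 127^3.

φ(127^3) = 127^2·(127−1) = 16129·126 = 2032254.

2032254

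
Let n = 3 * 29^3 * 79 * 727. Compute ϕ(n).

φ(3) = 3 − 1 = 2.
φ(29^3) = 29^3 − 29^2 = 24389 − 841 = 23548.
φ(79) = 79 − 1 = 78.
φ(727) = 727 − 1 = 726.
Multiply: 2 · 23548 · 78 · 726 = 2666952288.

2666952288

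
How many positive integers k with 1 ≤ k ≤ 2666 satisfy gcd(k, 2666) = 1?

2666 = 2 × 31 × 43.
φ(2666) = 2666 · (1 − 1/2) · (1 − 1/31) · (1 − 1/43)
       = 2666 · 1260/2666 = 1260.

1260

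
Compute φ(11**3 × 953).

1151920

φ(11^3) = 11^2·(11−1) = 121·10 = 1210.
φ(953) = 953 − 1 = 952.
Multiply: 1210 · 952 = 1151920.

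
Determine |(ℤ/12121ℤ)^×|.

Prime factorization: 12121 = 17 × 23 × 31.
φ(17) = 17 − 1 = 16.
φ(23) = 23 − 1 = 22.
φ(31) = 31 − 1 = 30.
Since φ is multiplicative, φ(12121) = 16 · 22 · 30 = 10560.

10560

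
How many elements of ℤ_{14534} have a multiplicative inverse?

6552

Factor 14534: 14534 = 2 × 13^2 × 43.
φ(2) = 2 − 1 = 1.
φ(13^2) = 13^2 − 13^1 = 169 − 13 = 156.
φ(43) = 43 − 1 = 42.
φ(14534) = 1 × 156 × 42 = 6552.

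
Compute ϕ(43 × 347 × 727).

10550232

φ(43) = 43 − 1 = 42.
φ(347) = 347 − 1 = 346.
φ(727) = 727 − 1 = 726.
φ(10847567) = 42 × 346 × 726 = 10550232.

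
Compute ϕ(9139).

Prime factorization: 9139 = 13 * 19 * 37.
φ(13) = 13 − 1 = 12.
φ(19) = 19 − 1 = 18.
φ(37) = 37 − 1 = 36.
φ(9139) = 12 × 18 × 36 = 7776.

7776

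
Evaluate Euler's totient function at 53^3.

φ(53^3) = 53^3 − 53^2 = 148877 − 2809 = 146068.

146068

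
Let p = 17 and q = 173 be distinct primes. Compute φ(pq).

2752

For distinct primes, φ(pq) = (p−1)(q−1) = 16 × 172 = 2752.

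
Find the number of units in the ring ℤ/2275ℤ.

1440

First factor: 2275 = 5^2 · 7 · 13.
φ(2275) = 2275 · (1 − 1/5) · (1 − 1/7) · (1 − 1/13)
       = 2275 · 288/455 = 1440.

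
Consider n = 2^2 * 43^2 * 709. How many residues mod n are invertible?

φ(2^2) = 2^1·(2−1) = 2·1 = 2.
φ(43^2) = 43^2 − 43^1 = 1849 − 43 = 1806.
φ(709) = 709 − 1 = 708.
Multiply: 2 · 1806 · 708 = 2557296.

2557296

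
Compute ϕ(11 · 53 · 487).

φ(11) = 11 − 1 = 10.
φ(53) = 53 − 1 = 52.
φ(487) = 487 − 1 = 486.
Since φ is multiplicative, φ(283921) = 10 · 52 · 486 = 252720.

252720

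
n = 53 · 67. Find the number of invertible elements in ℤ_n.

φ(53) = 53 − 1 = 52.
φ(67) = 67 − 1 = 66.
φ(3551) = 52 × 66 = 3432.

3432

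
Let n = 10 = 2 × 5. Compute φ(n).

φ(2) = 2 − 1 = 1.
φ(5) = 5 − 1 = 4.
φ(10) = 1 × 4 = 4.

4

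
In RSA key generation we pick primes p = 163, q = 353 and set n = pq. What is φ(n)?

57024

For distinct primes, φ(pq) = (p−1)(q−1) = 162 × 352 = 57024.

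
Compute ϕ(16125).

Prime factorization: 16125 = 3 · 5^3 · 43.
φ(16125) = 16125 · (1 − 1/3) · (1 − 1/5) · (1 − 1/43)
       = 16125 · 336/645 = 8400.

8400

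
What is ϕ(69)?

44

First factor: 69 = 3 · 23.
φ(69) = 69 · (1 − 1/3) · (1 − 1/23)
       = 69 · 44/69 = 44.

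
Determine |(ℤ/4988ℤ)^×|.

2352

Factor 4988: 4988 = 2**2 · 29 · 43.
φ(2^2) = 2^2 − 2^1 = 4 − 2 = 2.
φ(29) = 29 − 1 = 28.
φ(43) = 43 − 1 = 42.
Multiply: 2 · 28 · 42 = 2352.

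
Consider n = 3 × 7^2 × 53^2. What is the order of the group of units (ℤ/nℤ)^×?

φ(412923) = 412923 · (1 − 1/3) · (1 − 1/7) · (1 − 1/53)
       = 412923 · 624/1113 = 231504.

231504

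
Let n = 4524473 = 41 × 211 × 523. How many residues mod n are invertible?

4384800

φ(4524473) = 4524473 · (1 − 1/41) · (1 − 1/211) · (1 − 1/523)
       = 4524473 · 4384800/4524473 = 4384800.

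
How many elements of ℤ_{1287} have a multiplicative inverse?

720

Factor 1287: 1287 = 3^2 · 11 · 13.
φ(3^2) = 3^1·(3−1) = 3·2 = 6.
φ(11) = 11 − 1 = 10.
φ(13) = 13 − 1 = 12.
Multiply: 6 · 10 · 12 = 720.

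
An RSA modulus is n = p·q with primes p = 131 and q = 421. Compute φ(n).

For distinct primes, φ(pq) = (p−1)(q−1) = 130 × 420 = 54600.

54600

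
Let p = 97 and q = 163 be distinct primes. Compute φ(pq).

For distinct primes, φ(pq) = (p−1)(q−1) = 96 × 162 = 15552.

15552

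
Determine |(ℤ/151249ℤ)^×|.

115200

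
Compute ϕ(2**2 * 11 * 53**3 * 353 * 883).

906977111040

φ(2041811729012) = 2041811729012 · (1 − 1/2) · (1 − 1/11) · (1 − 1/53) · (1 − 1/353) · (1 − 1/883)
       = 2041811729012 · 161441280/363441034 = 906977111040.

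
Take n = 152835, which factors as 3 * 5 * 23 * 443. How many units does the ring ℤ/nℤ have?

φ(3) = 3 − 1 = 2.
φ(5) = 5 − 1 = 4.
φ(23) = 23 − 1 = 22.
φ(443) = 443 − 1 = 442.
Multiply: 2 · 4 · 22 · 442 = 77792.

77792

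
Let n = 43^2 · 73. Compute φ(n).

φ(134977) = 134977 · (1 − 1/43) · (1 − 1/73)
       = 134977 · 3024/3139 = 130032.

130032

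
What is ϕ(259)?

216

Factor 259: 259 = 7 · 37.
φ(7) = 7 − 1 = 6.
φ(37) = 37 − 1 = 36.
Multiply: 6 · 36 = 216.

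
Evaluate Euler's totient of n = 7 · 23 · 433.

φ(7) = 7 − 1 = 6.
φ(23) = 23 − 1 = 22.
φ(433) = 433 − 1 = 432.
Multiply: 6 · 22 · 432 = 57024.

57024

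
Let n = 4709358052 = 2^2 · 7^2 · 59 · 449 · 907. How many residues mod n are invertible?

φ(2^2) = 2^2 − 2^1 = 4 − 2 = 2.
φ(7^2) = 7^2 − 7^1 = 49 − 7 = 42.
φ(59) = 59 − 1 = 58.
φ(449) = 449 − 1 = 448.
φ(907) = 907 − 1 = 906.
Multiply: 2 · 42 · 58 · 448 · 906 = 1977486336.

1977486336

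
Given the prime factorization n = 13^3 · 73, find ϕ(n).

146016

φ(160381) = 160381 · (1 − 1/13) · (1 − 1/73)
       = 160381 · 864/949 = 146016.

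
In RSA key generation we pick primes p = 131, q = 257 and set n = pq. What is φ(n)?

33280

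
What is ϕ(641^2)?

φ(410881) = 410881 · (1 − 1/641)
       = 410881 · 640/641 = 410240.

410240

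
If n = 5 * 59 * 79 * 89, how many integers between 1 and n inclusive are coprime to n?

1592448

φ(5) = 5 − 1 = 4.
φ(59) = 59 − 1 = 58.
φ(79) = 79 − 1 = 78.
φ(89) = 89 − 1 = 88.
Multiply: 4 · 58 · 78 · 88 = 1592448.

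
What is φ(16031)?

Prime factorization: 16031 = 17 * 23 * 41.
φ(17) = 17 − 1 = 16.
φ(23) = 23 − 1 = 22.
φ(41) = 41 − 1 = 40.
Multiply: 16 · 22 · 40 = 14080.

14080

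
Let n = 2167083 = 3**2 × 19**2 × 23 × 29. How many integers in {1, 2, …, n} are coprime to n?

1264032

φ(3^2) = 3^2 − 3^1 = 9 − 3 = 6.
φ(19^2) = 19^2 − 19^1 = 361 − 19 = 342.
φ(23) = 23 − 1 = 22.
φ(29) = 29 − 1 = 28.
Multiply: 6 · 342 · 22 · 28 = 1264032.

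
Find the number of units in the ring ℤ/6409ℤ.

5376

Prime factorization: 6409 = 13 * 17 * 29.
φ(13) = 13 − 1 = 12.
φ(17) = 17 − 1 = 16.
φ(29) = 29 − 1 = 28.
Since φ is multiplicative, φ(6409) = 12 · 16 · 28 = 5376.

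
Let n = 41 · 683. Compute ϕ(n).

27280

φ(28003) = 28003 · (1 − 1/41) · (1 − 1/683)
       = 28003 · 27280/28003 = 27280.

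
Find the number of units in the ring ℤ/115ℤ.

88

Factor 115: 115 = 5 * 23.
φ(5) = 5 − 1 = 4.
φ(23) = 23 − 1 = 22.
Multiply: 4 · 22 = 88.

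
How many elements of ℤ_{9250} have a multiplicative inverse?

3600

Prime factorization: 9250 = 2 · 5**3 · 37.
φ(2) = 2 − 1 = 1.
φ(5^3) = 5^3 − 5^2 = 125 − 25 = 100.
φ(37) = 37 − 1 = 36.
Multiply: 1 · 100 · 36 = 3600.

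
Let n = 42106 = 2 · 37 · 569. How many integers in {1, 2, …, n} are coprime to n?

20448

φ(2) = 2 − 1 = 1.
φ(37) = 37 − 1 = 36.
φ(569) = 569 − 1 = 568.
Multiply: 1 · 36 · 568 = 20448.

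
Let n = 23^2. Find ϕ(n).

506

φ(23^2) = 23^1·(23−1) = 23·22 = 506.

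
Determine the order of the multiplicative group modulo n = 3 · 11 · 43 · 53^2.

2315040

φ(3985971) = 3985971 · (1 − 1/3) · (1 − 1/11) · (1 − 1/43) · (1 − 1/53)
       = 3985971 · 43680/75207 = 2315040.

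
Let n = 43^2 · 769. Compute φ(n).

1387008

φ(1421881) = 1421881 · (1 − 1/43) · (1 − 1/769)
       = 1421881 · 32256/33067 = 1387008.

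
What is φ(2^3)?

φ(8) = 8 · (1 − 1/2)
       = 8 · 1/2 = 4.

4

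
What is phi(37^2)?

1332

φ(1369) = 1369 · (1 − 1/37)
       = 1369 · 36/37 = 1332.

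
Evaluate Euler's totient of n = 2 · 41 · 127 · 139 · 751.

φ(1087107046) = 1087107046 · (1 − 1/2) · (1 − 1/41) · (1 − 1/127) · (1 − 1/139) · (1 − 1/751)
       = 1087107046 · 521640000/1087107046 = 521640000.

521640000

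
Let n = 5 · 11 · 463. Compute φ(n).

18480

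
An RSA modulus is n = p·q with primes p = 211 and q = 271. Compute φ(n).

56700

φ(211) = 211 − 1 = 210.
φ(271) = 271 − 1 = 270.
Since φ is multiplicative, φ(57181) = 210 · 270 = 56700.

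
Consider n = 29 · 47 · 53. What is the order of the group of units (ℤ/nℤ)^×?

φ(72239) = 72239 · (1 − 1/29) · (1 − 1/47) · (1 − 1/53)
       = 72239 · 66976/72239 = 66976.

66976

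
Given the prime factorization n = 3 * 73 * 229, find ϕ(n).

32832

φ(3) = 3 − 1 = 2.
φ(73) = 73 − 1 = 72.
φ(229) = 229 − 1 = 228.
φ(50151) = 2 × 72 × 228 = 32832.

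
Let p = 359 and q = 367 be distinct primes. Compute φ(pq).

φ(359) = 359 − 1 = 358.
φ(367) = 367 − 1 = 366.
φ(131753) = 358 × 366 = 131028.

131028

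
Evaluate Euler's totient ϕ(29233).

Factor 29233: 29233 = 23 × 31 × 41.
φ(23) = 23 − 1 = 22.
φ(31) = 31 − 1 = 30.
φ(41) = 41 − 1 = 40.
Since φ is multiplicative, φ(29233) = 22 · 30 · 40 = 26400.

26400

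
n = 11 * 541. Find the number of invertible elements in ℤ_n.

5400

φ(11) = 11 − 1 = 10.
φ(541) = 541 − 1 = 540.
Since φ is multiplicative, φ(5951) = 10 · 540 = 5400.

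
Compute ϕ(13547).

11880

Factor 13547: 13547 = 19 · 23 · 31.
φ(19) = 19 − 1 = 18.
φ(23) = 23 − 1 = 22.
φ(31) = 31 − 1 = 30.
Since φ is multiplicative, φ(13547) = 18 · 22 · 30 = 11880.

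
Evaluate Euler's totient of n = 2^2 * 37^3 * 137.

13405248

φ(27757844) = 27757844 · (1 − 1/2) · (1 − 1/37) · (1 − 1/137)
       = 27757844 · 4896/10138 = 13405248.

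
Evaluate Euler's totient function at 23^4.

φ(23^4) = 23^4 − 23^3 = 279841 − 12167 = 267674.

267674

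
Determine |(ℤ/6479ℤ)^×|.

5400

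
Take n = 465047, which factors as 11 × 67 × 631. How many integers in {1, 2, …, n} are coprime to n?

φ(465047) = 465047 · (1 − 1/11) · (1 − 1/67) · (1 − 1/631)
       = 465047 · 415800/465047 = 415800.

415800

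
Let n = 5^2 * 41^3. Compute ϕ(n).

φ(1723025) = 1723025 · (1 − 1/5) · (1 − 1/41)
       = 1723025 · 160/205 = 1344800.

1344800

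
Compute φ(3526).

1680

First factor: 3526 = 2 · 41 · 43.
φ(2) = 2 − 1 = 1.
φ(41) = 41 − 1 = 40.
φ(43) = 43 − 1 = 42.
φ(3526) = 1 × 40 × 42 = 1680.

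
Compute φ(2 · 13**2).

156

φ(338) = 338 · (1 − 1/2) · (1 − 1/13)
       = 338 · 12/26 = 156.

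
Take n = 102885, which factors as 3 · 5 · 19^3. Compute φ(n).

51984

φ(102885) = 102885 · (1 − 1/3) · (1 − 1/5) · (1 − 1/19)
       = 102885 · 144/285 = 51984.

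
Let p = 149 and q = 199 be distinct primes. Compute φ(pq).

29304

φ(29651) = 29651 · (1 − 1/149) · (1 − 1/199)
       = 29651 · 29304/29651 = 29304.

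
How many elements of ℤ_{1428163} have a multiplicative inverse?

1219680

Prime factorization: 1428163 = 11^3 · 29 · 37.
φ(1428163) = 1428163 · (1 − 1/11) · (1 − 1/29) · (1 − 1/37)
       = 1428163 · 10080/11803 = 1219680.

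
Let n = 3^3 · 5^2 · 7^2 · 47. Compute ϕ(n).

φ(3^3) = 3^2·(3−1) = 9·2 = 18.
φ(5^2) = 5^1·(5−1) = 5·4 = 20.
φ(7^2) = 7^1·(7−1) = 7·6 = 42.
φ(47) = 47 − 1 = 46.
Since φ is multiplicative, φ(1554525) = 18 · 20 · 42 · 46 = 695520.

695520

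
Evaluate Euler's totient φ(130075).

92400

Factor 130075: 130075 = 5^2 · 11^2 · 43.
φ(5^2) = 5^2 − 5^1 = 25 − 5 = 20.
φ(11^2) = 11^1·(11−1) = 11·10 = 110.
φ(43) = 43 − 1 = 42.
φ(130075) = 20 × 110 × 42 = 92400.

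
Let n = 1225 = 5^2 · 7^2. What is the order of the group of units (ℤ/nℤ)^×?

840

φ(1225) = 1225 · (1 − 1/5) · (1 − 1/7)
       = 1225 · 24/35 = 840.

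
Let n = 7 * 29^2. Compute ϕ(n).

4872

φ(7) = 7 − 1 = 6.
φ(29^2) = 29^2 − 29^1 = 841 − 29 = 812.
Since φ is multiplicative, φ(5887) = 6 · 812 = 4872.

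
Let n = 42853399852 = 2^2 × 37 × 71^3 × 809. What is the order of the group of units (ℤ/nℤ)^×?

φ(42853399852) = 42853399852 · (1 − 1/2) · (1 − 1/37) · (1 − 1/71) · (1 − 1/809)
       = 42853399852 · 2036160/4250486 = 20528565120.

20528565120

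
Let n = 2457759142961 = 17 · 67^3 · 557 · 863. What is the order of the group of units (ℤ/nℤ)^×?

2271933320448

φ(17) = 17 − 1 = 16.
φ(67^3) = 67^3 − 67^2 = 300763 − 4489 = 296274.
φ(557) = 557 − 1 = 556.
φ(863) = 863 − 1 = 862.
Multiply: 16 · 296274 · 556 · 862 = 2271933320448.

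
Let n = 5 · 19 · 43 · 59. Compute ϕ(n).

175392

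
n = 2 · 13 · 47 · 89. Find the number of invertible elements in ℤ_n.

48576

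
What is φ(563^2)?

φ(316969) = 316969 · (1 − 1/563)
       = 316969 · 562/563 = 316406.

316406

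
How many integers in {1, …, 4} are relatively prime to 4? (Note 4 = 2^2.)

φ(2^2) = 2^2 − 2^1 = 4 − 2 = 2.

2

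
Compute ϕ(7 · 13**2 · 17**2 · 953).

242371584

φ(7) = 7 − 1 = 6.
φ(13^2) = 13^1·(13−1) = 13·12 = 156.
φ(17^2) = 17^1·(17−1) = 17·16 = 272.
φ(953) = 953 − 1 = 952.
φ(325818311) = 6 × 156 × 272 × 952 = 242371584.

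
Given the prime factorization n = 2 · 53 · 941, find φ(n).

φ(2) = 2 − 1 = 1.
φ(53) = 53 − 1 = 52.
φ(941) = 941 − 1 = 940.
φ(99746) = 1 × 52 × 940 = 48880.

48880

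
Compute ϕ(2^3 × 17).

64

φ(136) = 136 · (1 − 1/2) · (1 − 1/17)
       = 136 · 16/34 = 64.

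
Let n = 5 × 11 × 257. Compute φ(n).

φ(5) = 5 − 1 = 4.
φ(11) = 11 − 1 = 10.
φ(257) = 257 − 1 = 256.
Multiply: 4 · 10 · 256 = 10240.

10240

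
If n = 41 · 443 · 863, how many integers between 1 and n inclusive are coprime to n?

15240160

φ(15674669) = 15674669 · (1 − 1/41) · (1 − 1/443) · (1 − 1/863)
       = 15674669 · 15240160/15674669 = 15240160.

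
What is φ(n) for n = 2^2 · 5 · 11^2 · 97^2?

φ(22769780) = 22769780 · (1 − 1/2) · (1 − 1/5) · (1 − 1/11) · (1 − 1/97)
       = 22769780 · 3840/10670 = 8194560.

8194560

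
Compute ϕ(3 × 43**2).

3612

φ(5547) = 5547 · (1 − 1/3) · (1 − 1/43)
       = 5547 · 84/129 = 3612.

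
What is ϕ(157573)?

Factor 157573: 157573 = 13 × 17 × 23 × 31.
φ(13) = 13 − 1 = 12.
φ(17) = 17 − 1 = 16.
φ(23) = 23 − 1 = 22.
φ(31) = 31 − 1 = 30.
φ(157573) = 12 × 16 × 22 × 30 = 126720.

126720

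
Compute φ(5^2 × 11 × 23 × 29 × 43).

5174400

φ(5^2) = 5^1·(5−1) = 5·4 = 20.
φ(11) = 11 − 1 = 10.
φ(23) = 23 − 1 = 22.
φ(29) = 29 − 1 = 28.
φ(43) = 43 − 1 = 42.
Since φ is multiplicative, φ(7887275) = 20 · 10 · 22 · 28 · 42 = 5174400.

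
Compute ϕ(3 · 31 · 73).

φ(3) = 3 − 1 = 2.
φ(31) = 31 − 1 = 30.
φ(73) = 73 − 1 = 72.
Multiply: 2 · 30 · 72 = 4320.

4320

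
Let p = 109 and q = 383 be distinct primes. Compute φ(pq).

φ(41747) = 41747 · (1 − 1/109) · (1 − 1/383)
       = 41747 · 41256/41747 = 41256.

41256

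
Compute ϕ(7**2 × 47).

φ(7^2) = 7^1·(7−1) = 7·6 = 42.
φ(47) = 47 − 1 = 46.
Multiply: 42 · 46 = 1932.

1932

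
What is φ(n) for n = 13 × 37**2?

φ(13) = 13 − 1 = 12.
φ(37^2) = 37^2 − 37^1 = 1369 − 37 = 1332.
Since φ is multiplicative, φ(17797) = 12 · 1332 = 15984.

15984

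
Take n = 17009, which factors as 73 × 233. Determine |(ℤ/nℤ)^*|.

16704

φ(17009) = 17009 · (1 − 1/73) · (1 − 1/233)
       = 17009 · 16704/17009 = 16704.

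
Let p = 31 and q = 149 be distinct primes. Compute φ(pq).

4440

φ(n) = (p − 1)(q − 1) = (31−1)(149−1) = 30·148 = 4440.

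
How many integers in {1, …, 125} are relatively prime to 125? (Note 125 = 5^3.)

φ(5^3) = 5^3 − 5^2 = 125 − 25 = 100.

100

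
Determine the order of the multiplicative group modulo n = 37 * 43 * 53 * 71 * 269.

φ(37) = 37 − 1 = 36.
φ(43) = 43 − 1 = 42.
φ(53) = 53 − 1 = 52.
φ(71) = 71 − 1 = 70.
φ(269) = 269 − 1 = 268.
Multiply: 36 · 42 · 52 · 70 · 268 = 1474986240.

1474986240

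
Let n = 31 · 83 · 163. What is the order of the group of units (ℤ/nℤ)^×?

398520

φ(31) = 31 − 1 = 30.
φ(83) = 83 − 1 = 82.
φ(163) = 163 − 1 = 162.
Since φ is multiplicative, φ(419399) = 30 · 82 · 162 = 398520.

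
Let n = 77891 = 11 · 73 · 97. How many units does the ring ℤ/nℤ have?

φ(77891) = 77891 · (1 − 1/11) · (1 − 1/73) · (1 − 1/97)
       = 77891 · 69120/77891 = 69120.

69120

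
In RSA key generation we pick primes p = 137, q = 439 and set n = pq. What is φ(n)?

φ(137) = 137 − 1 = 136.
φ(439) = 439 − 1 = 438.
φ(60143) = 136 × 438 = 59568.

59568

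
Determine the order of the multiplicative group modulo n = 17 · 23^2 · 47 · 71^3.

131414433920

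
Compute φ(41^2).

φ(1681) = 1681 · (1 − 1/41)
       = 1681 · 40/41 = 1640.

1640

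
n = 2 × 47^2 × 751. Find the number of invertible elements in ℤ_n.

1621500

φ(3317918) = 3317918 · (1 − 1/2) · (1 − 1/47) · (1 − 1/751)
       = 3317918 · 34500/70594 = 1621500.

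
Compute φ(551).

504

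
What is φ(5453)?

4320

First factor: 5453 = 7 * 19 * 41.
φ(7) = 7 − 1 = 6.
φ(19) = 19 − 1 = 18.
φ(41) = 41 − 1 = 40.
Since φ is multiplicative, φ(5453) = 6 · 18 · 40 = 4320.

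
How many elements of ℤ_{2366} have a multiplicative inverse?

936

Factor 2366: 2366 = 2 * 7 * 13**2.
φ(2366) = 2366 · (1 − 1/2) · (1 − 1/7) · (1 − 1/13)
       = 2366 · 72/182 = 936.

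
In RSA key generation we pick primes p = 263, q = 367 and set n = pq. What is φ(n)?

95892

φ(pq) = (p−1)(q−1) = 262 · 366 = 95892.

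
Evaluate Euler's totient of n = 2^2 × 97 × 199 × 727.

27599616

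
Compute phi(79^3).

φ(493039) = 493039 · (1 − 1/79)
       = 493039 · 78/79 = 486798.

486798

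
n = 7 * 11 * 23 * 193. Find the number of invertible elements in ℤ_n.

φ(7) = 7 − 1 = 6.
φ(11) = 11 − 1 = 10.
φ(23) = 23 − 1 = 22.
φ(193) = 193 − 1 = 192.
φ(341803) = 6 × 10 × 22 × 192 = 253440.

253440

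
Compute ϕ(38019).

Factor 38019: 38019 = 3 × 19 × 23 × 29.
φ(38019) = 38019 · (1 − 1/3) · (1 − 1/19) · (1 − 1/23) · (1 − 1/29)
       = 38019 · 22176/38019 = 22176.

22176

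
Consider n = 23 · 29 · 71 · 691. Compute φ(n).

29752800

φ(23) = 23 − 1 = 22.
φ(29) = 29 − 1 = 28.
φ(71) = 71 − 1 = 70.
φ(691) = 691 − 1 = 690.
Since φ is multiplicative, φ(32723687) = 22 · 28 · 70 · 690 = 29752800.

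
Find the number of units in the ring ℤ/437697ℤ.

Prime factorization: 437697 = 3**3 · 13 · 29 · 43.
φ(437697) = 437697 · (1 − 1/3) · (1 − 1/13) · (1 − 1/29) · (1 − 1/43)
       = 437697 · 28224/48633 = 254016.

254016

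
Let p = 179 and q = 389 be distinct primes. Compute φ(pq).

69064

φ(179) = 179 − 1 = 178.
φ(389) = 389 − 1 = 388.
Multiply: 178 · 388 = 69064.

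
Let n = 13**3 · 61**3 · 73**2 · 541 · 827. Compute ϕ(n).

1061470758699187200

φ(13^3) = 13^2·(13−1) = 169·12 = 2028.
φ(61^3) = 61^3 − 61^2 = 226981 − 3721 = 223260.
φ(73^2) = 73^2 − 73^1 = 5329 − 73 = 5256.
φ(541) = 541 − 1 = 540.
φ(827) = 827 − 1 = 826.
Multiply: 2028 · 223260 · 5256 · 540 · 826 = 1061470758699187200.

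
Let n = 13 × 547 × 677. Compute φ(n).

4429152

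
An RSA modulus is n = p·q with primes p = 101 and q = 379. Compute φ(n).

37800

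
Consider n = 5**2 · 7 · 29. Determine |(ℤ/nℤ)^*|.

φ(5075) = 5075 · (1 − 1/5) · (1 − 1/7) · (1 − 1/29)
       = 5075 · 672/1015 = 3360.

3360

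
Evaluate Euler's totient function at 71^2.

4970

φ(71^2) = 71^1·(71−1) = 71·70 = 4970.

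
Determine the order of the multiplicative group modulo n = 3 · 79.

φ(3) = 3 − 1 = 2.
φ(79) = 79 − 1 = 78.
Multiply: 2 · 78 = 156.

156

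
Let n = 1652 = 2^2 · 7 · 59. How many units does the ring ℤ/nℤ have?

φ(2^2) = 2^2 − 2^1 = 4 − 2 = 2.
φ(7) = 7 − 1 = 6.
φ(59) = 59 − 1 = 58.
Since φ is multiplicative, φ(1652) = 2 · 6 · 58 = 696.

696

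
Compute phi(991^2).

981090

φ(982081) = 982081 · (1 − 1/991)
       = 982081 · 990/991 = 981090.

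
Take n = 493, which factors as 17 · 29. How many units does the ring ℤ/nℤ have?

φ(493) = 493 · (1 − 1/17) · (1 − 1/29)
       = 493 · 448/493 = 448.

448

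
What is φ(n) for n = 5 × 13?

φ(65) = 65 · (1 − 1/5) · (1 − 1/13)
       = 65 · 48/65 = 48.

48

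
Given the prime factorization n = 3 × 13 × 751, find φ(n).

φ(3) = 3 − 1 = 2.
φ(13) = 13 − 1 = 12.
φ(751) = 751 − 1 = 750.
φ(29289) = 2 × 12 × 750 = 18000.

18000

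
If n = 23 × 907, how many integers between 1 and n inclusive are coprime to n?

φ(23) = 23 − 1 = 22.
φ(907) = 907 − 1 = 906.
Multiply: 22 · 906 = 19932.

19932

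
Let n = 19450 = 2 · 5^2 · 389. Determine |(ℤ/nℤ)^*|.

7760

φ(19450) = 19450 · (1 − 1/2) · (1 − 1/5) · (1 − 1/389)
       = 19450 · 1552/3890 = 7760.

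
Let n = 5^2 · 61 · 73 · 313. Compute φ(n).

26956800

φ(5^2) = 5^2 − 5^1 = 25 − 5 = 20.
φ(61) = 61 − 1 = 60.
φ(73) = 73 − 1 = 72.
φ(313) = 313 − 1 = 312.
Multiply: 20 · 60 · 72 · 312 = 26956800.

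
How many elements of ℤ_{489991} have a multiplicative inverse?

414720

Prime factorization: 489991 = 17 · 19 · 37 · 41.
φ(489991) = 489991 · (1 − 1/17) · (1 − 1/19) · (1 − 1/37) · (1 − 1/41)
       = 489991 · 414720/489991 = 414720.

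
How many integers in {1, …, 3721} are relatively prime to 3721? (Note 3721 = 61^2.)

3660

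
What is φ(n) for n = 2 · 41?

40

φ(82) = 82 · (1 − 1/2) · (1 − 1/41)
       = 82 · 40/82 = 40.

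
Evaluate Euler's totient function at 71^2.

φ(71^2) = 71^1·(71−1) = 71·70 = 4970.

4970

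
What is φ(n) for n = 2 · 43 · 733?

30744

φ(2) = 2 − 1 = 1.
φ(43) = 43 − 1 = 42.
φ(733) = 733 − 1 = 732.
Since φ is multiplicative, φ(63038) = 1 · 42 · 732 = 30744.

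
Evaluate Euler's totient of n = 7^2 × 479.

20076

φ(7^2) = 7^2 − 7^1 = 49 − 7 = 42.
φ(479) = 479 − 1 = 478.
Multiply: 42 · 478 = 20076.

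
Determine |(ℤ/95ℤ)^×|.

72

Factor 95: 95 = 5 * 19.
φ(95) = 95 · (1 − 1/5) · (1 − 1/19)
       = 95 · 72/95 = 72.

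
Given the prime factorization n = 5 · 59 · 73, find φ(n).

16704

φ(5) = 5 − 1 = 4.
φ(59) = 59 − 1 = 58.
φ(73) = 73 − 1 = 72.
Multiply: 4 · 58 · 72 = 16704.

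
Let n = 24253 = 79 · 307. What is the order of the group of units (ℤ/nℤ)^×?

φ(24253) = 24253 · (1 − 1/79) · (1 − 1/307)
       = 24253 · 23868/24253 = 23868.

23868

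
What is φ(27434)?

Factor 27434: 27434 = 2 · 11 · 29 · 43.
φ(27434) = 27434 · (1 − 1/2) · (1 − 1/11) · (1 − 1/29) · (1 − 1/43)
       = 27434 · 11760/27434 = 11760.

11760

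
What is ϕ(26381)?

23760

Factor 26381: 26381 = 23 · 31 · 37.
φ(26381) = 26381 · (1 − 1/23) · (1 − 1/31) · (1 − 1/37)
       = 26381 · 23760/26381 = 23760.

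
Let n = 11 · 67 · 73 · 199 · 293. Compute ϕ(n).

2747416320

φ(11) = 11 − 1 = 10.
φ(67) = 67 − 1 = 66.
φ(73) = 73 − 1 = 72.
φ(199) = 199 − 1 = 198.
φ(293) = 293 − 1 = 292.
Multiply: 10 · 66 · 72 · 198 · 292 = 2747416320.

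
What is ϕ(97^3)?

φ(912673) = 912673 · (1 − 1/97)
       = 912673 · 96/97 = 903264.

903264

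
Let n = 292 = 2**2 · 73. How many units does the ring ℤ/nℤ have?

φ(292) = 292 · (1 − 1/2) · (1 − 1/73)
       = 292 · 72/146 = 144.

144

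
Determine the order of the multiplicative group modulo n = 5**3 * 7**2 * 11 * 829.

34776000

φ(5^3) = 5^3 − 5^2 = 125 − 25 = 100.
φ(7^2) = 7^2 − 7^1 = 49 − 7 = 42.
φ(11) = 11 − 1 = 10.
φ(829) = 829 − 1 = 828.
Multiply: 100 · 42 · 10 · 828 = 34776000.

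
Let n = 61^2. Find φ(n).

3660

φ(3721) = 3721 · (1 − 1/61)
       = 3721 · 60/61 = 3660.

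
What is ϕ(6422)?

2808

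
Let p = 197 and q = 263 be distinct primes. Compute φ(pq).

φ(51811) = 51811 · (1 − 1/197) · (1 − 1/263)
       = 51811 · 51352/51811 = 51352.

51352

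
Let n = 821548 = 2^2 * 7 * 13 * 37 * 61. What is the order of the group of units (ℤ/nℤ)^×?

φ(2^2) = 2^2 − 2^1 = 4 − 2 = 2.
φ(7) = 7 − 1 = 6.
φ(13) = 13 − 1 = 12.
φ(37) = 37 − 1 = 36.
φ(61) = 61 − 1 = 60.
φ(821548) = 2 × 6 × 12 × 36 × 60 = 311040.

311040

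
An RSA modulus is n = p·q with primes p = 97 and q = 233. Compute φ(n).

φ(pq) = (p−1)(q−1) = 96 · 232 = 22272.

22272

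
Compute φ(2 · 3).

φ(2) = 2 − 1 = 1.
φ(3) = 3 − 1 = 2.
Multiply: 1 · 2 = 2.

2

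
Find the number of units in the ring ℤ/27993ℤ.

27993 = 3 · 7 · 31 · 43.
φ(27993) = 27993 · (1 − 1/3) · (1 − 1/7) · (1 − 1/31) · (1 − 1/43)
       = 27993 · 15120/27993 = 15120.

15120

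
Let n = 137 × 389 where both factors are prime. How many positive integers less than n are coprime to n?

52768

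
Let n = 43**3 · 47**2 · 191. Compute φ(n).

31900353240

φ(43^3) = 43^2·(43−1) = 1849·42 = 77658.
φ(47^2) = 47^2 − 47^1 = 2209 − 47 = 2162.
φ(191) = 191 − 1 = 190.
φ(33545513933) = 77658 × 2162 × 190 = 31900353240.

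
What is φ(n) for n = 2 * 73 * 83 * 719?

4239072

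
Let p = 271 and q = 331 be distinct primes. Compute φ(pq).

89100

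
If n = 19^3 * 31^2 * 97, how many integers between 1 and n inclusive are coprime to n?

580141440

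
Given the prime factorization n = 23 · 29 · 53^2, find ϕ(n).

φ(23) = 23 − 1 = 22.
φ(29) = 29 − 1 = 28.
φ(53^2) = 53^1·(53−1) = 53·52 = 2756.
Multiply: 22 · 28 · 2756 = 1697696.

1697696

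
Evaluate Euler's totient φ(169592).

75264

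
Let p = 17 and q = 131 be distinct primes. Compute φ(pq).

2080

For distinct primes, φ(pq) = (p−1)(q−1) = 16 × 130 = 2080.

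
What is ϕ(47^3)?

101614

φ(47^3) = 47^3 − 47^2 = 103823 − 2209 = 101614.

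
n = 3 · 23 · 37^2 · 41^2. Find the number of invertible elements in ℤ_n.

96117120

φ(3) = 3 − 1 = 2.
φ(23) = 23 − 1 = 22.
φ(37^2) = 37^2 − 37^1 = 1369 − 37 = 1332.
φ(41^2) = 41^2 − 41^1 = 1681 − 41 = 1640.
Since φ is multiplicative, φ(158788941) = 2 · 22 · 1332 · 1640 = 96117120.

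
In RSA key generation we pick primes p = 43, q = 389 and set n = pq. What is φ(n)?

16296

φ(16727) = 16727 · (1 − 1/43) · (1 − 1/389)
       = 16727 · 16296/16727 = 16296.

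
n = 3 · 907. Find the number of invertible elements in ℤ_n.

φ(3) = 3 − 1 = 2.
φ(907) = 907 − 1 = 906.
φ(2721) = 2 × 906 = 1812.

1812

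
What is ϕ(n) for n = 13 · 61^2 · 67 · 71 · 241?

48698496000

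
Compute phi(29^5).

19803868

φ(20511149) = 20511149 · (1 − 1/29)
       = 20511149 · 28/29 = 19803868.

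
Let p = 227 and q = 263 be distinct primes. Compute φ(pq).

φ(n) = (p − 1)(q − 1) = (227−1)(263−1) = 226·262 = 59212.

59212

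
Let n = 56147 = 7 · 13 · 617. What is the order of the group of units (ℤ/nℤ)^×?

φ(56147) = 56147 · (1 − 1/7) · (1 − 1/13) · (1 − 1/617)
       = 56147 · 44352/56147 = 44352.

44352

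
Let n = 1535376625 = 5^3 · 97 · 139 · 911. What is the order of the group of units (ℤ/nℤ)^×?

φ(5^3) = 5^2·(5−1) = 25·4 = 100.
φ(97) = 97 − 1 = 96.
φ(139) = 139 − 1 = 138.
φ(911) = 911 − 1 = 910.
φ(1535376625) = 100 × 96 × 138 × 910 = 1205568000.

1205568000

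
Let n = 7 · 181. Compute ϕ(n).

1080

φ(1267) = 1267 · (1 − 1/7) · (1 − 1/181)
       = 1267 · 1080/1267 = 1080.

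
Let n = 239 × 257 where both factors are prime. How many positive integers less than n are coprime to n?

For distinct primes, φ(pq) = (p−1)(q−1) = 238 × 256 = 60928.

60928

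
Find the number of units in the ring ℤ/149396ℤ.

64896

Factor 149396: 149396 = 2^2 * 13^3 * 17.
φ(2^2) = 2^2 − 2^1 = 4 − 2 = 2.
φ(13^3) = 13^3 − 13^2 = 2197 − 169 = 2028.
φ(17) = 17 − 1 = 16.
φ(149396) = 2 × 2028 × 16 = 64896.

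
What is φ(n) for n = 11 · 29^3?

φ(268279) = 268279 · (1 − 1/11) · (1 − 1/29)
       = 268279 · 280/319 = 235480.

235480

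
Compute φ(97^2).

φ(97^2) = 97^1·(97−1) = 97·96 = 9312.

9312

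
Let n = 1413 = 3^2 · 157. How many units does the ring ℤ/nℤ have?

φ(1413) = 1413 · (1 − 1/3) · (1 − 1/157)
       = 1413 · 312/471 = 936.

936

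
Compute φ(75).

75 = 3 · 5^2.
φ(3) = 3 − 1 = 2.
φ(5^2) = 5^1·(5−1) = 5·4 = 20.
φ(75) = 2 × 20 = 40.

40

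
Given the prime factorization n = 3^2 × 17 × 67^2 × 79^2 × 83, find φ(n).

214499121408

φ(355773266451) = 355773266451 · (1 − 1/3) · (1 − 1/17) · (1 − 1/67) · (1 − 1/79) · (1 − 1/83)
       = 355773266451 · 13508352/22405269 = 214499121408.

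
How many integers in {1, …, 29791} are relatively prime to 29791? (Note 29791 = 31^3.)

28830

φ(29791) = 29791 · (1 − 1/31)
       = 29791 · 30/31 = 28830.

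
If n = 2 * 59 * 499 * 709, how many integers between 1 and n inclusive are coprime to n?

φ(41747338) = 41747338 · (1 − 1/2) · (1 − 1/59) · (1 − 1/499) · (1 − 1/709)
       = 41747338 · 20449872/41747338 = 20449872.

20449872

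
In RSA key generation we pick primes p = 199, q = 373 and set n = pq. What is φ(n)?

73656

φ(74227) = 74227 · (1 − 1/199) · (1 − 1/373)
       = 74227 · 73656/74227 = 73656.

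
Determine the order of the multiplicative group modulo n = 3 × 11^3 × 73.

φ(3) = 3 − 1 = 2.
φ(11^3) = 11^2·(11−1) = 121·10 = 1210.
φ(73) = 73 − 1 = 72.
Since φ is multiplicative, φ(291489) = 2 · 1210 · 72 = 174240.

174240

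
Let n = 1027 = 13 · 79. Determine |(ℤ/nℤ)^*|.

936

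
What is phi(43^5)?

143589642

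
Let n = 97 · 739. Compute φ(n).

70848

φ(71683) = 71683 · (1 − 1/97) · (1 − 1/739)
       = 71683 · 70848/71683 = 70848.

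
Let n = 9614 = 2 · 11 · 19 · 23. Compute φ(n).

φ(9614) = 9614 · (1 − 1/2) · (1 − 1/11) · (1 − 1/19) · (1 − 1/23)
       = 9614 · 3960/9614 = 3960.

3960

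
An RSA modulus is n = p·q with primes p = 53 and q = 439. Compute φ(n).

φ(23267) = 23267 · (1 − 1/53) · (1 − 1/439)
       = 23267 · 22776/23267 = 22776.

22776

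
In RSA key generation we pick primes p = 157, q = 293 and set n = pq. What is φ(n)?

φ(157) = 157 − 1 = 156.
φ(293) = 293 − 1 = 292.
Since φ is multiplicative, φ(46001) = 156 · 292 = 45552.

45552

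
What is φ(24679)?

Factor 24679: 24679 = 23 × 29 × 37.
φ(23) = 23 − 1 = 22.
φ(29) = 29 − 1 = 28.
φ(37) = 37 − 1 = 36.
φ(24679) = 22 × 28 × 36 = 22176.

22176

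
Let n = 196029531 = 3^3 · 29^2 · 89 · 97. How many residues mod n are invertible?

φ(3^3) = 3^3 − 3^2 = 27 − 9 = 18.
φ(29^2) = 29^1·(29−1) = 29·28 = 812.
φ(89) = 89 − 1 = 88.
φ(97) = 97 − 1 = 96.
Since φ is multiplicative, φ(196029531) = 18 · 812 · 88 · 96 = 123475968.

123475968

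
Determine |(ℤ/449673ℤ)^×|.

232848

Factor 449673: 449673 = 3 × 7^3 × 19 × 23.
φ(449673) = 449673 · (1 − 1/3) · (1 − 1/7) · (1 − 1/19) · (1 − 1/23)
       = 449673 · 4752/9177 = 232848.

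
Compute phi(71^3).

352870

φ(357911) = 357911 · (1 − 1/71)
       = 357911 · 70/71 = 352870.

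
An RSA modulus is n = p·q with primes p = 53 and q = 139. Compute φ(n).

For distinct primes, φ(pq) = (p−1)(q−1) = 52 × 138 = 7176.

7176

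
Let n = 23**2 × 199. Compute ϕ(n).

φ(23^2) = 23^2 − 23^1 = 529 − 23 = 506.
φ(199) = 199 − 1 = 198.
φ(105271) = 506 × 198 = 100188.

100188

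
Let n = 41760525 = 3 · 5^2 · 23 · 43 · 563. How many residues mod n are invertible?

20771520

φ(3) = 3 − 1 = 2.
φ(5^2) = 5^2 − 5^1 = 25 − 5 = 20.
φ(23) = 23 − 1 = 22.
φ(43) = 43 − 1 = 42.
φ(563) = 563 − 1 = 562.
φ(41760525) = 2 × 20 × 22 × 42 × 562 = 20771520.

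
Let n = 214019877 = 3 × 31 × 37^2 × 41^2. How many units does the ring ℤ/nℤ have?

φ(3) = 3 − 1 = 2.
φ(31) = 31 − 1 = 30.
φ(37^2) = 37^1·(37−1) = 37·36 = 1332.
φ(41^2) = 41^1·(41−1) = 41·40 = 1640.
φ(214019877) = 2 × 30 × 1332 × 1640 = 131068800.

131068800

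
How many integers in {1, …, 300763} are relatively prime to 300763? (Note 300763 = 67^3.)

296274

φ(300763) = 300763 · (1 − 1/67)
       = 300763 · 66/67 = 296274.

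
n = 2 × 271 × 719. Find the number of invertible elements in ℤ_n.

φ(389698) = 389698 · (1 − 1/2) · (1 − 1/271) · (1 − 1/719)
       = 389698 · 193860/389698 = 193860.

193860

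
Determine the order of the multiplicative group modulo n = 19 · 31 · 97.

φ(57133) = 57133 · (1 − 1/19) · (1 − 1/31) · (1 − 1/97)
       = 57133 · 51840/57133 = 51840.

51840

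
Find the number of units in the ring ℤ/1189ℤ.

1120

1189 = 29 · 41.
φ(1189) = 1189 · (1 − 1/29) · (1 − 1/41)
       = 1189 · 1120/1189 = 1120.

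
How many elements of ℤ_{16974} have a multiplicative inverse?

5280

Prime factorization: 16974 = 2 · 3^2 · 23 · 41.
φ(2) = 2 − 1 = 1.
φ(3^2) = 3^2 − 3^1 = 9 − 3 = 6.
φ(23) = 23 − 1 = 22.
φ(41) = 41 − 1 = 40.
φ(16974) = 1 × 6 × 22 × 40 = 5280.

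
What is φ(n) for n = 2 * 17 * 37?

576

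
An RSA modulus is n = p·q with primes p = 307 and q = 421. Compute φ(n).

128520

φ(129247) = 129247 · (1 − 1/307) · (1 − 1/421)
       = 129247 · 128520/129247 = 128520.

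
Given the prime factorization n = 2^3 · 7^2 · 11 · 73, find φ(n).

φ(2^3) = 2^3 − 2^2 = 8 − 4 = 4.
φ(7^2) = 7^2 − 7^1 = 49 − 7 = 42.
φ(11) = 11 − 1 = 10.
φ(73) = 73 − 1 = 72.
φ(314776) = 4 × 42 × 10 × 72 = 120960.

120960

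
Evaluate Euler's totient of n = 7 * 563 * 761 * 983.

φ(7) = 7 − 1 = 6.
φ(563) = 563 − 1 = 562.
φ(761) = 761 − 1 = 760.
φ(983) = 983 − 1 = 982.
Multiply: 6 · 562 · 760 · 982 = 2516591040.

2516591040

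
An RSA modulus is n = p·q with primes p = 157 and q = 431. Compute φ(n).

φ(67667) = 67667 · (1 − 1/157) · (1 − 1/431)
       = 67667 · 67080/67667 = 67080.

67080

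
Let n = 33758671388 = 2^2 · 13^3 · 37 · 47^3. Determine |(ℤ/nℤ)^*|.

14837269824

φ(33758671388) = 33758671388 · (1 − 1/2) · (1 − 1/13) · (1 − 1/37) · (1 − 1/47)
       = 33758671388 · 19872/45214 = 14837269824.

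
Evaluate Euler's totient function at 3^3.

18

φ(3^3) = 3^3 − 3^2 = 27 − 9 = 18.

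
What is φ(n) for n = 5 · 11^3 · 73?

348480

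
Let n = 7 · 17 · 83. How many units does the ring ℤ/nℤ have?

φ(7) = 7 − 1 = 6.
φ(17) = 17 − 1 = 16.
φ(83) = 83 − 1 = 82.
φ(9877) = 6 × 16 × 82 = 7872.

7872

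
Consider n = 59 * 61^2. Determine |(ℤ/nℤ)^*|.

φ(59) = 59 − 1 = 58.
φ(61^2) = 61^2 − 61^1 = 3721 − 61 = 3660.
Multiply: 58 · 3660 = 212280.

212280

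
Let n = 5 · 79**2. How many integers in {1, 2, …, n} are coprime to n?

24648

φ(31205) = 31205 · (1 − 1/5) · (1 − 1/79)
       = 31205 · 312/395 = 24648.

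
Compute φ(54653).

50400

Factor 54653: 54653 = 31 · 41 · 43.
φ(54653) = 54653 · (1 − 1/31) · (1 − 1/41) · (1 − 1/43)
       = 54653 · 50400/54653 = 50400.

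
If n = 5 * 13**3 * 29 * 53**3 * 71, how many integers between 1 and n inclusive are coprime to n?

2322411087360

φ(3367317106855) = 3367317106855 · (1 − 1/5) · (1 − 1/13) · (1 − 1/29) · (1 − 1/53) · (1 − 1/71)
       = 3367317106855 · 4892160/7093255 = 2322411087360.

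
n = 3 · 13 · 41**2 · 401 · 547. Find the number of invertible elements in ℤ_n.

8596224000

φ(3) = 3 − 1 = 2.
φ(13) = 13 − 1 = 12.
φ(41^2) = 41^1·(41−1) = 41·40 = 1640.
φ(401) = 401 − 1 = 400.
φ(547) = 547 − 1 = 546.
φ(14380169973) = 2 × 12 × 1640 × 400 × 546 = 8596224000.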